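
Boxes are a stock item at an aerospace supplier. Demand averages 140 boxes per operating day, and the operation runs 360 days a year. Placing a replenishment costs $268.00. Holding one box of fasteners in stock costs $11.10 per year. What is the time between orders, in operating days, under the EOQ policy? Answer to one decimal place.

T ≈ 11.1 days

Annual demand D = 140 × 360 = 50,400.
Q* = √(2DS/H) = √(2 × 50,400 × 268 / 11.1) ≈ 1560.04.
Cycle time = Q*/D × 360 = 1560.04 / 50,400 × 360 ≈ 11.143 days.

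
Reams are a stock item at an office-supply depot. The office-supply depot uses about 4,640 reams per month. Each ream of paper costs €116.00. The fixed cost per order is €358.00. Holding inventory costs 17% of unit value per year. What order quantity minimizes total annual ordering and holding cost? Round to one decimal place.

Annual demand D = 4,640 × 12 = 55,680.
Holding cost H = 0.17 × €116.00 = €19.7200 per unit per year.
EOQ = √(2DS / H) = √(2 × 55,680 × 358 / 19.72).
= √(39,866,880 / 19.72) = √2,021,647.0588 ≈ 1421.846.

Q* ≈ 1,421.8 reams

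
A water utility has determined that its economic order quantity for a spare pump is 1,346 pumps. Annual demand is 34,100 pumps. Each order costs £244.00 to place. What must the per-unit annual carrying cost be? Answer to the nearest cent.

Squaring Q* = √(2DS/H) gives Q*² = 2DS/H.
From Q* = √(2DS/H): H = 2DS / Q*² = 2 × 34,100 × 244 / 1,346² = 9.1851.

H ≈ £9.19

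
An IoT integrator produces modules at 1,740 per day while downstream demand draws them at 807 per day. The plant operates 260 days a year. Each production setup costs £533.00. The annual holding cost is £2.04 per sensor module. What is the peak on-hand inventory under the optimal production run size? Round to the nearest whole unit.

I_max ≈ 7,667 modules

Annual demand D = 807 × 260 = 209,820.
Production build-up factor (1 − d/p) = 1 − 807/1,740 = 0.5362.
Q* = √(2DS / (H(1 − d/p))) = √(2 × 209,820 × 533 / (2.04 × 0.5362)).
= √(223,668,120 / 1.0939) ≈ 14299.497.
Maximum inventory = Q*(1 − d/p) = 14299.497 × 0.5362 ≈ 7667.489.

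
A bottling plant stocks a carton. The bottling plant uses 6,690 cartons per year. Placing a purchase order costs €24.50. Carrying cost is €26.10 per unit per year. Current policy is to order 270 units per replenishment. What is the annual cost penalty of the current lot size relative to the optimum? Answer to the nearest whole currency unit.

EOQ = √(2DS/H) = √(2 × 6,690 × 24.5 / 26.1) ≈ 112.07.
Cost at Q* = (D/Q*)S + (Q*/2)H = √(2DSH) ≈ €2,925.04.
Cost at Q = 270: (6,690/270)×24.5 + (270/2)×26.1 = €607.06 + €3,523.50 = €4,130.56.
Excess = €4,130.56 − €2,925.04 = €1,205.52.

Extra cost ≈ €1,206 per year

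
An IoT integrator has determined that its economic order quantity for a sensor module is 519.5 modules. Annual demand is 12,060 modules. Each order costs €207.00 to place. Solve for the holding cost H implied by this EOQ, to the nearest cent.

H ≈ €18.50

The basic EOQ model gives Q* = √(2DS/H); rearrange for the unknown.
From Q* = √(2DS/H): H = 2DS / Q*² = 2 × 12,060 × 207 / 519.5² = 18.5002.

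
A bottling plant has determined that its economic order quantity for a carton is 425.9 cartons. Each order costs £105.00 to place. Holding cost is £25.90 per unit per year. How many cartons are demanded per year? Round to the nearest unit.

D ≈ 22,372 cartons per year

Invert the EOQ relation Q*² = 2DS/H.
From Q* = √(2DS/H): D = Q*²H / (2S) = 425.9² × 25.9 / (2 × 105) = 22371.533.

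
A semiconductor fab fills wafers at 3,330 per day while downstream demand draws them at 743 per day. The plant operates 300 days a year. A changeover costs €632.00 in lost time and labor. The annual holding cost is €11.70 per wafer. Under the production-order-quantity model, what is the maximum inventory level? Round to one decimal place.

I_max ≈ 4,325.3 wafers

Annual demand D = 743 × 300 = 222,900.
Production build-up factor (1 − d/p) = 1 − 743/3,330 = 0.7769.
Q* = √(2DS / (H(1 − d/p))) = √(2 × 222,900 × 632 / (11.7 × 0.7769)).
= √(281,745,600 / 9.0895) ≈ 5567.491.
Maximum inventory = Q*(1 − d/p) = 5567.491 × 0.7769 ≈ 4325.255.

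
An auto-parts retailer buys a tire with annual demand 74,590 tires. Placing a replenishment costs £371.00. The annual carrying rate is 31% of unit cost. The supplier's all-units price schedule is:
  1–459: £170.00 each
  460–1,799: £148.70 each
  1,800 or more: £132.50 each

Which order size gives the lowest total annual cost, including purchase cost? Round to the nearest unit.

Q* ≈ 1,800 tires

Holding cost per unit per year at price C is H = 0.31·C.
Evaluate total cost at each tier's feasible EOQ or, if the EOQ is below the tier, at the tier's minimum quantity.
Tier 1 (£170.00): EOQ = 1024.8 exceeds tier's upper bound 459, so this tier is dominated.
EOQ at £148.70 = 1095.7 (feasible in tier 2): TC = 74,590×£148.70 + (74,590/1095.7)×371 + (1095.7/2)×0.31×£148.70 = £11,142,043.14.
EOQ at £132.50 = 1160.8 < 1800, so use break Q=1800: TC = 74,590×£132.50 + (74,590/1800.0)×371 + (1800.0/2)×0.31×£132.50 = £9,935,516.33.
Lowest total cost is £9,935,516.33 at Q = 1800.0.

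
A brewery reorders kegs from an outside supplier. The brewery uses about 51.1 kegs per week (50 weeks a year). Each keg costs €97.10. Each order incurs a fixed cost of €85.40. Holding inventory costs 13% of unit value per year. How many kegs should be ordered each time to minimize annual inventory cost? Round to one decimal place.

Q* ≈ 185.9 kegs

Annual demand D = 51.1 × 50 = 2,555.
Holding cost H = 0.13 × €97.10 = €12.6230 per unit per year.
EOQ = √(2DS / H) = √(2 × 2,555 × 85.4 / 12.623).
= √(436,394 / 12.623) = √34,571.338 ≈ 185.934.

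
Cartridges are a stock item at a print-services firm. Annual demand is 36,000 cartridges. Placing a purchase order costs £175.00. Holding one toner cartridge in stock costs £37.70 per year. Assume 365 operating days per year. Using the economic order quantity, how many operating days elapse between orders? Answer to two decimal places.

T ≈ 5.86 days

The optimal lot size = √(2DS/H) = √(2 × 36,000 × 175 / 37.7) ≈ 578.12.
Cycle time = Q*/D × 365 = 578.12 / 36,000 × 365 ≈ 5.861 days.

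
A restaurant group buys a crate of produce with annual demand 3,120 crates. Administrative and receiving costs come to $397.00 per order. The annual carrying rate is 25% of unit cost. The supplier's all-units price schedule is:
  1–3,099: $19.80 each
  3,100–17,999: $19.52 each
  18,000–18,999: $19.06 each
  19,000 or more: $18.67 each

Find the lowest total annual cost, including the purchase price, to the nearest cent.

Holding cost per unit per year at price C is H = 0.25·C.
For each price level, check whether its EOQ is feasible; otherwise the best quantity at that price is the breakpoint.
EOQ at $19.80 = 707.4 (feasible in tier 1): TC = 3,120×$19.80 + (3,120/707.4)×397 + (707.4/2)×0.25×$19.80 = $65,277.79.
EOQ at $19.52 = 712.5 < 3100, so use break Q=3100: TC = 3,120×$19.52 + (3,120/3100.0)×397 + (3100.0/2)×0.25×$19.52 = $68,865.96.
EOQ at $19.06 = 721.0 < 18000, so use break Q=18000: TC = 3,120×$19.06 + (3,120/18000.0)×397 + (18000.0/2)×0.25×$19.06 = $102,421.01.
EOQ at $18.67 = 728.5 < 19000, so use break Q=19000: TC = 3,120×$18.67 + (3,120/19000.0)×397 + (19000.0/2)×0.25×$18.67 = $102,656.84.
Lowest total cost among the candidates is at Q = 707.4.

TC* ≈ $65,277.79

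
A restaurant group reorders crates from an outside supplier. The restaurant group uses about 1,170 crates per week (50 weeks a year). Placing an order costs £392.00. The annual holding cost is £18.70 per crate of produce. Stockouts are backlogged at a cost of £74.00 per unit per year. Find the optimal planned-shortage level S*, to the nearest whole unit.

Annual demand D = 1,170 × 50 = 58,500.
With planned backorders, Q* = √(2DS/H) · √((H+B)/B).
√(2DS/H) = √(2 × 58,500 × 392 / 18.7) = 1566.084.
√((H+B)/B) = √((18.7+74)/74) = 1.1192.
Q* ≈ 1752.827.
S* = Q* · H/(H+B) = 1752.827 × 18.7/92.7 ≈ 353.591.

S* ≈ 354 crates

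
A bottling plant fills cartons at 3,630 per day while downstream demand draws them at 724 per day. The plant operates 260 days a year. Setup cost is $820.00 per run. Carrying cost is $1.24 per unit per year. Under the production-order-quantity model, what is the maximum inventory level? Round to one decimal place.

I_max ≈ 14,117.6 cartons

Annual demand D = 724 × 260 = 188,240.
Production build-up factor (1 − d/p) = 1 − 724/3,630 = 0.8006.
Q* = √(2DS / (H(1 − d/p))) = √(2 × 188,240 × 820 / (1.24 × 0.8006)).
= √(308,713,600 / 0.9927) ≈ 17634.882.
Maximum inventory = Q*(1 − d/p) = 17634.882 × 0.8006 ≈ 14117.621.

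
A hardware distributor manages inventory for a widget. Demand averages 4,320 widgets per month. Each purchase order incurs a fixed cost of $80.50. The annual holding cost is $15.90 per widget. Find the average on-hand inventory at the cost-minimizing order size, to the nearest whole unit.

Average inventory ≈ 362 widgets

Annual demand D = 4,320 × 12 = 51,840.
EOQ = √(2DS/H) = √(2 × 51,840 × 80.5 / 15.9) ≈ 724.51.
Average inventory = Q*/2 ≈ 724.51 / 2 = 362.257.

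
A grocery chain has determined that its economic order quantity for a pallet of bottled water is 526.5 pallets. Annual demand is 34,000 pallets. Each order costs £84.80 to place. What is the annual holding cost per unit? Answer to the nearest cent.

Squaring Q* = √(2DS/H) gives Q*² = 2DS/H.
From Q* = √(2DS/H): H = 2DS / Q*² = 2 × 34,000 × 84.8 / 526.5² = 20.8021.

H ≈ £20.80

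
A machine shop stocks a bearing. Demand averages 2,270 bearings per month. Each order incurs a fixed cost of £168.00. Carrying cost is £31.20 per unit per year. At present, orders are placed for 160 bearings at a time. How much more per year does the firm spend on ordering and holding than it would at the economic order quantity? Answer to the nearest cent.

Extra cost ≈ £14,199.41 per year

Annual demand D = 2,270 × 12 = 27,240.
EOQ = √(2DS/H) = √(2 × 27,240 × 168 / 31.2) ≈ 541.62.
Cost at Q* = (D/Q*)S + (Q*/2)H = √(2DSH) ≈ £16,898.59.
Cost at Q = 160: (27,240/160)×168 + (160/2)×31.2 = £28,602.00 + £2,496.00 = £31,098.00.
Excess = £31,098.00 − £16,898.59 = £14,199.41.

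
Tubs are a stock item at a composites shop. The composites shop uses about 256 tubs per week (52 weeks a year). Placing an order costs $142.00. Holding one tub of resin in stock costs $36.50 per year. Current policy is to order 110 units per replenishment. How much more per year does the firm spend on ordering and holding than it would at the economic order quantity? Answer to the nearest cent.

Extra cost ≈ $7,445.07 per year

Annual demand D = 256 × 52 = 13,312.
EOQ = √(2DS/H) = √(2 × 13,312 × 142 / 36.5) ≈ 321.84.
Cost at Q* = (D/Q*)S + (Q*/2)H = √(2DSH) ≈ $11,747.01.
Cost at Q = 110: (13,312/110)×142 + (110/2)×36.5 = $17,184.58 + $2,007.50 = $19,192.08.
Excess = $19,192.08 − $11,747.01 = $7,445.07.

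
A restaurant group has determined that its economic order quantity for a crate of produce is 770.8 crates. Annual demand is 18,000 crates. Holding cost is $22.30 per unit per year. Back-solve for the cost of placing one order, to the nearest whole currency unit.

The basic EOQ model gives Q* = √(2DS/H); rearrange for the unknown.
From Q* = √(2DS/H): S = Q*²H / (2D) = 770.8² × 22.3 / (2 × 18,000) = 368.0322.

S ≈ $368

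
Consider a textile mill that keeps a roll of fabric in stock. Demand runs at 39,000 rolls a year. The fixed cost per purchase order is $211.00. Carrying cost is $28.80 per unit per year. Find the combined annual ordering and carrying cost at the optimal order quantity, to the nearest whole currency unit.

The optimal lot size = √(2DS/H) = √(2 × 39,000 × 211 / 28.8) ≈ 755.95.
At the optimum the two cost components are equal, so total cost = 2·(Q*/2)H = Q*·H.
Minimum total = √(2DSH) = √(2 × 39,000 × 211 × 28.8) ≈ 21771.321.

TC* ≈ $21,771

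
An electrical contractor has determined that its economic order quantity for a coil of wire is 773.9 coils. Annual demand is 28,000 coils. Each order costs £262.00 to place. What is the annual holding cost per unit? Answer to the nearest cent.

H ≈ £24.50

Squaring Q* = √(2DS/H) gives Q*² = 2DS/H.
From Q* = √(2DS/H): H = 2DS / Q*² = 2 × 28,000 × 262 / 773.9² = 24.4974.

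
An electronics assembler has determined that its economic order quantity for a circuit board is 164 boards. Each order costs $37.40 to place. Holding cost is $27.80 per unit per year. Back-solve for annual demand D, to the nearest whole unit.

D ≈ 9,996 boards per year

Invert the EOQ relation Q*² = 2DS/H.
From Q* = √(2DS/H): D = Q*²H / (2S) = 164² × 27.8 / (2 × 37.4) = 9996.107.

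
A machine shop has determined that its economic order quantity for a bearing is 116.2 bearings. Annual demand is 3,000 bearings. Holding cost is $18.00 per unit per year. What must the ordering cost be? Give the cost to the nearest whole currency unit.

S ≈ $41

Invert the EOQ relation Q*² = 2DS/H.
From Q* = √(2DS/H): S = Q*²H / (2D) = 116.2² × 18 / (2 × 3,000) = 40.5073.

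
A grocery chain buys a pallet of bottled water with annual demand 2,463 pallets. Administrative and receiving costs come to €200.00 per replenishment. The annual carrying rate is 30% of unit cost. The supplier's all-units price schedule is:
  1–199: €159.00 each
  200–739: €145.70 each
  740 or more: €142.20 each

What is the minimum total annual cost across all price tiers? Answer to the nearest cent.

Holding cost per unit per year at price C is H = 0.30·C.
Evaluate total cost at each tier's feasible EOQ or, if the EOQ is below the tier, at the tier's minimum quantity.
EOQ at €159.00 = 143.7 (feasible in tier 1): TC = 2,463×€159.00 + (2,463/143.7)×200 + (143.7/2)×0.30×€159.00 = €398,472.22.
EOQ at €145.70 = 150.1 < 200, so use break Q=200: TC = 2,463×€145.70 + (2,463/200.0)×200 + (200.0/2)×0.30×€145.70 = €365,693.10.
EOQ at €142.20 = 152.0 < 740, so use break Q=740: TC = 2,463×€142.20 + (2,463/740.0)×200 + (740.0/2)×0.30×€142.20 = €366,688.48.
Lowest total cost among the candidates is at Q = 200.0.

TC* ≈ €365,693.10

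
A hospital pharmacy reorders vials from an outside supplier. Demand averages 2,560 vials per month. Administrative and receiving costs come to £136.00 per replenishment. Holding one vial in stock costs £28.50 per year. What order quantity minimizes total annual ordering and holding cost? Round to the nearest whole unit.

Q* ≈ 541 vials

Annual demand D = 2,560 × 12 = 30,720.
EOQ = √(2DS / H) = √(2 × 30,720 × 136 / 28.5).
= √(8,355,840 / 28.5) = √293,187.3684 ≈ 541.468.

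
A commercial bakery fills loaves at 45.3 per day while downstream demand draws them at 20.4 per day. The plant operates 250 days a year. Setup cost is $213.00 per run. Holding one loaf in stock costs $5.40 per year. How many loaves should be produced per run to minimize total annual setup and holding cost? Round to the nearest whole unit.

Annual demand D = 20.4 × 250 = 5,100.
Production build-up factor (1 − d/p) = 1 − 20.4/45.3 = 0.5497.
Q* = √(2DS / (H(1 − d/p))) = √(2 × 5,100 × 213 / (5.4 × 0.5497)).
= √(2,172,600 / 2.9682) ≈ 855.544.

Q* ≈ 856 loaves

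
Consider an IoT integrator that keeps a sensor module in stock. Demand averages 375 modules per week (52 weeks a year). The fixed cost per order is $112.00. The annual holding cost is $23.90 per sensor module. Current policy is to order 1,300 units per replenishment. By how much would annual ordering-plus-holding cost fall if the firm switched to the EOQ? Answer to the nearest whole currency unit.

Extra cost ≈ $6,998 per year

Annual demand D = 375 × 52 = 19,500.
EOQ = √(2DS/H) = √(2 × 19,500 × 112 / 23.9) ≈ 427.51.
Cost at Q* = (D/Q*)S + (Q*/2)H = √(2DSH) ≈ $10,217.40.
Cost at Q = 1,300: (19,500/1,300)×112 + (1,300/2)×23.9 = $1,680.00 + $15,535.00 = $17,215.00.
Excess = $17,215.00 − $10,217.40 = $6,997.60.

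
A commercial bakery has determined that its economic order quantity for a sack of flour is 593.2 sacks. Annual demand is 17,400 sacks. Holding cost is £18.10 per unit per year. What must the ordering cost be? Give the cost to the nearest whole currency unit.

S ≈ £183

Squaring Q* = √(2DS/H) gives Q*² = 2DS/H.
From Q* = √(2DS/H): S = Q*²H / (2D) = 593.2² × 18.1 / (2 × 17,400) = 183.0213.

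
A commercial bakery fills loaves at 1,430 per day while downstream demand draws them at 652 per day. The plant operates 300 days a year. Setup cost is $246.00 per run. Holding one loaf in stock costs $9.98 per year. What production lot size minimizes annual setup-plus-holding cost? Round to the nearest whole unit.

Annual demand D = 652 × 300 = 195,600.
Production build-up factor (1 − d/p) = 1 − 652/1,430 = 0.5441.
Q* = √(2DS / (H(1 − d/p))) = √(2 × 195,600 × 246 / (9.98 × 0.5441)).
= √(96,235,200 / 5.4297) ≈ 4209.979.

Q* ≈ 4,210 loaves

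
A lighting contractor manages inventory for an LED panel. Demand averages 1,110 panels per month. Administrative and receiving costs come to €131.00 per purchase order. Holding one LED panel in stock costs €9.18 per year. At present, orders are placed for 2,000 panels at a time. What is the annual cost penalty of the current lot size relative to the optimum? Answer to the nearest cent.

Annual demand D = 1,110 × 12 = 13,320.
EOQ = √(2DS/H) = √(2 × 13,320 × 131 / 9.18) ≈ 616.57.
Cost at Q* = (D/Q*)S + (Q*/2)H = √(2DSH) ≈ €5,660.10.
Cost at Q = 2,000: (13,320/2,000)×131 + (2,000/2)×9.18 = €872.46 + €9,180.00 = €10,052.46.
Excess = €10,052.46 − €5,660.10 = €4,392.36.

Extra cost ≈ €4,392.36 per year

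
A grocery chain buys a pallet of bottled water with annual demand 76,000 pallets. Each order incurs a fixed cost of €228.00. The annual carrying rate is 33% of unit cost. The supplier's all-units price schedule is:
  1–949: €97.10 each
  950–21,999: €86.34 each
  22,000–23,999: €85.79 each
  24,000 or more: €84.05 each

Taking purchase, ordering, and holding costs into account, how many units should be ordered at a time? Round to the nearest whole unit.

Holding cost per unit per year at price C is H = 0.33·C.
Candidates are each tier's EOQ (if it falls in that tier) and each price-break quantity.
Tier 1 (€97.10): EOQ = 1040.0 exceeds tier's upper bound 949, so this tier is dominated.
EOQ at €86.34 = 1102.9 (feasible in tier 2): TC = 76,000×€86.34 + (76,000/1102.9)×228 + (1102.9/2)×0.33×€86.34 = €6,593,263.33.
EOQ at €85.79 = 1106.4 < 22000, so use break Q=22000: TC = 76,000×€85.79 + (76,000/22000.0)×228 + (22000.0/2)×0.33×€85.79 = €6,832,245.34.
EOQ at €84.05 = 1117.8 < 24000, so use break Q=24000: TC = 76,000×€84.05 + (76,000/24000.0)×228 + (24000.0/2)×0.33×€84.05 = €6,721,360.00.
Lowest total cost is €6,593,263.33 at Q = 1102.9.

Q* ≈ 1,103 pallets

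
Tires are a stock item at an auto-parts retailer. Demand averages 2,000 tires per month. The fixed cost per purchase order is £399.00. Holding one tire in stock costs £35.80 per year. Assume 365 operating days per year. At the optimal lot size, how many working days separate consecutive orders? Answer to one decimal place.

Annual demand D = 2,000 × 12 = 24,000.
Q* = √(2DS/H) = √(2 × 24,000 × 399 / 35.8) ≈ 731.42.
Cycle time = Q*/D × 365 = 731.42 / 24,000 × 365 ≈ 11.124 days.

T ≈ 11.1 days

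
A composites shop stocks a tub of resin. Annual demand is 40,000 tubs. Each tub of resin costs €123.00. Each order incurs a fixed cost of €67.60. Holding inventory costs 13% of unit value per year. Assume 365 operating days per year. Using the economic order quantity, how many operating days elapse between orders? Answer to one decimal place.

Holding cost H = 0.13 × €123.00 = €15.9900 per unit per year.
Q* = √(2DS/H) = √(2 × 40,000 × 67.6 / 15.99) ≈ 581.56.
Cycle time = Q*/D × 365 = 581.56 / 40,000 × 365 ≈ 5.307 days.

T ≈ 5.3 days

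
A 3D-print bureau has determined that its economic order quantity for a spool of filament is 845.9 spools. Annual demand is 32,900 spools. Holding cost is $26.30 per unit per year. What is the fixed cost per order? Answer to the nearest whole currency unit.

S ≈ $286

The basic EOQ model gives Q* = √(2DS/H); rearrange for the unknown.
From Q* = √(2DS/H): S = Q*²H / (2D) = 845.9² × 26.3 / (2 × 32,900) = 286.0012.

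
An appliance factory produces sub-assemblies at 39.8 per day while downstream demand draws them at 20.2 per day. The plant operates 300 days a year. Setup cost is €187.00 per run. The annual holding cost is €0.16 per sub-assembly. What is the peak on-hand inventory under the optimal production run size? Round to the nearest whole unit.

I_max ≈ 2,641 sub-assemblies

Annual demand D = 20.2 × 300 = 6,060.
Production build-up factor (1 − d/p) = 1 − 20.2/39.8 = 0.4925.
Q* = √(2DS / (H(1 − d/p))) = √(2 × 6,060 × 187 / (0.16 × 0.4925)).
= √(2,266,440 / 0.0788) ≈ 5363.220.
Maximum inventory = Q*(1 − d/p) = 5363.220 × 0.4925 ≈ 2641.184.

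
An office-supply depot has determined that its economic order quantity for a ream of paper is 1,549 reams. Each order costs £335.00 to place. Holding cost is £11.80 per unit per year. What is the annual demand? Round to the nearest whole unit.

Invert the EOQ relation Q*² = 2DS/H.
From Q* = √(2DS/H): D = Q*²H / (2S) = 1,549² × 11.8 / (2 × 335) = 42258.107.

D ≈ 42,258 reams per year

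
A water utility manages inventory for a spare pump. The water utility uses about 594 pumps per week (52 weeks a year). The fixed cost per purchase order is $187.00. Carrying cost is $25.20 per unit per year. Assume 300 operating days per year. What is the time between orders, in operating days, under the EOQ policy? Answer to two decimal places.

T ≈ 6.58 days

Annual demand D = 594 × 52 = 30,888.
Q* = √(2DS/H) = √(2 × 30,888 × 187 / 25.2) ≈ 677.07.
Cycle time = Q*/D × 300 = 677.07 / 30,888 × 300 ≈ 6.576 days.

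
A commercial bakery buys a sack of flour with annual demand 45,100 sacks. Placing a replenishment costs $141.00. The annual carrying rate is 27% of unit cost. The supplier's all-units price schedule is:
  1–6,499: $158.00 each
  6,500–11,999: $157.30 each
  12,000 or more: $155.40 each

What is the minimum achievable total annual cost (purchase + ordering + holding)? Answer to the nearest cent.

Holding cost per unit per year at price C is H = 0.27·C.
Candidates are each tier's EOQ (if it falls in that tier) and each price-break quantity.
EOQ at $158.00 = 546.0 (feasible in tier 1): TC = 45,100×$158.00 + (45,100/546.0)×141 + (546.0/2)×0.27×$158.00 = $7,149,092.88.
EOQ at $157.30 = 547.2 < 6500, so use break Q=6500: TC = 45,100×$157.30 + (45,100/6500.0)×141 + (6500.0/2)×0.27×$157.30 = $7,233,239.07.
EOQ at $155.40 = 550.6 < 12000, so use break Q=12000: TC = 45,100×$155.40 + (45,100/12000.0)×141 + (12000.0/2)×0.27×$155.40 = $7,260,817.92.
Lowest total cost among the candidates is at Q = 546.0.

TC* ≈ $7,149,092.88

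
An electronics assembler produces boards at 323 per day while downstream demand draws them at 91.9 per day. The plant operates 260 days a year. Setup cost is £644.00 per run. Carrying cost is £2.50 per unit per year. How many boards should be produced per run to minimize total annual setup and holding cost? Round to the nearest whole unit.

Q* ≈ 4,148 boards

Annual demand D = 91.9 × 260 = 23,894.
Production build-up factor (1 − d/p) = 1 − 91.9/323 = 0.7155.
Q* = √(2DS / (H(1 − d/p))) = √(2 × 23,894 × 644 / (2.5 × 0.7155)).
= √(30,775,472 / 1.7887) ≈ 4147.951.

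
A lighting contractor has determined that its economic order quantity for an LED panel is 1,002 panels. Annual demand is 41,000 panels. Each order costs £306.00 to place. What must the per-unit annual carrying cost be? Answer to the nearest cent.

Invert the EOQ relation Q*² = 2DS/H.
From Q* = √(2DS/H): H = 2DS / Q*² = 2 × 41,000 × 306 / 1,002² = 24.9919.

H ≈ £24.99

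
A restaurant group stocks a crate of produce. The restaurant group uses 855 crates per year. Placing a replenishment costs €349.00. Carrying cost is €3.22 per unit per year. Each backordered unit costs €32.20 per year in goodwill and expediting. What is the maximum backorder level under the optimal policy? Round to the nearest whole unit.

With planned backorders, Q* = √(2DS/H) · √((H+B)/B).
√(2DS/H) = √(2 × 855 × 349 / 3.22) = 430.510.
√((H+B)/B) = √((3.22+32.2)/32.2) = 1.0488.
Q* ≈ 451.522.
S* = Q* · H/(H+B) = 451.522 × 3.22/35.42 ≈ 41.047.

S* ≈ 41 crates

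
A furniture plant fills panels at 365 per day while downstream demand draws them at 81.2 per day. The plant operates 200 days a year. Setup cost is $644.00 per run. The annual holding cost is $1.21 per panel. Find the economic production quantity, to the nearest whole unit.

Q* ≈ 4,715 panels

Annual demand D = 81.2 × 200 = 16,240.
Production build-up factor (1 − d/p) = 1 − 81.2/365 = 0.7775.
Q* = √(2DS / (H(1 − d/p))) = √(2 × 16,240 × 644 / (1.21 × 0.7775)).
= √(20,917,120 / 0.9408) ≈ 4715.182.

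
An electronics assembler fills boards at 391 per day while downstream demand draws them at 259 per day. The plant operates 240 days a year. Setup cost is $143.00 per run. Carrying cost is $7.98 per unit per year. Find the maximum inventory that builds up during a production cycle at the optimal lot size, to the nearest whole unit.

Annual demand D = 259 × 240 = 62,160.
Production build-up factor (1 − d/p) = 1 − 259/391 = 0.3376.
Q* = √(2DS / (H(1 − d/p))) = √(2 × 62,160 × 143 / (7.98 × 0.3376)).
= √(17,777,760 / 2.694) ≈ 2568.848.
Maximum inventory = Q*(1 − d/p) = 2568.848 × 0.3376 ≈ 867.233.

I_max ≈ 867 boards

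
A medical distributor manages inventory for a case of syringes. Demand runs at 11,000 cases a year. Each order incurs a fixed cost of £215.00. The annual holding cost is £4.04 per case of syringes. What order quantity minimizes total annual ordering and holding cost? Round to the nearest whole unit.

EOQ = √(2DS / H) = √(2 × 11,000 × 215 / 4.04).
= √(4,730,000 / 4.04) = √1,170,792.0792 ≈ 1082.031.

Q* ≈ 1,082 cases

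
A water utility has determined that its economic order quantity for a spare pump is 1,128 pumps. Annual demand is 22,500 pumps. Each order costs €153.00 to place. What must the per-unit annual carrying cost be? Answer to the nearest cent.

H ≈ €5.41

Invert the EOQ relation Q*² = 2DS/H.
From Q* = √(2DS/H): H = 2DS / Q*² = 2 × 22,500 × 153 / 1,128² = 5.4111.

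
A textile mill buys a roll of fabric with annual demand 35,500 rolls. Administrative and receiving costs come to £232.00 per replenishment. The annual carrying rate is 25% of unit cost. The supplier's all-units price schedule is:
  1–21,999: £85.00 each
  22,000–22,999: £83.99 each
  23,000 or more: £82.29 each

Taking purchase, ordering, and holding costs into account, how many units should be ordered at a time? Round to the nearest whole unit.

Q* ≈ 880 rolls

Holding cost per unit per year at price C is H = 0.25·C.
For each price level, check whether its EOQ is feasible; otherwise the best quantity at that price is the breakpoint.
EOQ at £85.00 = 880.4 (feasible in tier 1): TC = 35,500×£85.00 + (35,500/880.4)×232 + (880.4/2)×0.25×£85.00 = £3,036,209.09.
EOQ at £83.99 = 885.7 < 22000, so use break Q=22000: TC = 35,500×£83.99 + (35,500/22000.0)×232 + (22000.0/2)×0.25×£83.99 = £3,212,991.86.
EOQ at £82.29 = 894.8 < 23000, so use break Q=23000: TC = 35,500×£82.29 + (35,500/23000.0)×232 + (23000.0/2)×0.25×£82.29 = £3,158,236.84.
Lowest total cost is £3,036,209.09 at Q = 880.4.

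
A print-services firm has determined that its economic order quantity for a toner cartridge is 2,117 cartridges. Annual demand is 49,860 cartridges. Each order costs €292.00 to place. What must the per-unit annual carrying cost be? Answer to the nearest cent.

H ≈ €6.50

Invert the EOQ relation Q*² = 2DS/H.
From Q* = √(2DS/H): H = 2DS / Q*² = 2 × 49,860 × 292 / 2,117² = 6.4972.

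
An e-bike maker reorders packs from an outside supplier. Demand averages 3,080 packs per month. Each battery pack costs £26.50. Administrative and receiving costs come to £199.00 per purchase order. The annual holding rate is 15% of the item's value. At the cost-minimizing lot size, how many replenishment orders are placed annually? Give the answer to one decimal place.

N ≈ 19.2 orders per year

Annual demand D = 3,080 × 12 = 36,960.
Holding cost H = 0.15 × £26.50 = £3.9750 per unit per year.
EOQ = √(2DS/H) = √(2 × 36,960 × 199 / 3.975) ≈ 1923.71.
Orders per year = D / Q* = 36,960 / 1923.71 ≈ 19.213.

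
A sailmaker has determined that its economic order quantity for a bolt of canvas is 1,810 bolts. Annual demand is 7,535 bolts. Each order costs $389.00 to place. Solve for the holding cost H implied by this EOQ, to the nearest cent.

H ≈ $1.79

Squaring Q* = √(2DS/H) gives Q*² = 2DS/H.
From Q* = √(2DS/H): H = 2DS / Q*² = 2 × 7,535 × 389 / 1,810² = 1.7894.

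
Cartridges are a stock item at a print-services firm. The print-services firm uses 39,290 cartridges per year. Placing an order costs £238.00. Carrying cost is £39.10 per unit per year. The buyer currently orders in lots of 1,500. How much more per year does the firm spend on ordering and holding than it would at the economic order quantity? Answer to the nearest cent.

Extra cost ≈ £8,517.38 per year

EOQ = √(2DS/H) = √(2 × 39,290 × 238 / 39.1) ≈ 691.60.
Cost at Q* = (D/Q*)S + (Q*/2)H = √(2DSH) ≈ £27,041.63.
Cost at Q = 1,500: (39,290/1,500)×238 + (1,500/2)×39.1 = £6,234.01 + £29,325.00 = £35,559.01.
Excess = £35,559.01 − £27,041.63 = £8,517.38.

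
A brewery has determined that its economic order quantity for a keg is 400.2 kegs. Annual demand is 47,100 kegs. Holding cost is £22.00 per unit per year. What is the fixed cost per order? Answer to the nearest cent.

The basic EOQ model gives Q* = √(2DS/H); rearrange for the unknown.
From Q* = √(2DS/H): S = Q*²H / (2D) = 400.2² × 22 / (2 × 47,100) = 37.4047.

S ≈ £37.40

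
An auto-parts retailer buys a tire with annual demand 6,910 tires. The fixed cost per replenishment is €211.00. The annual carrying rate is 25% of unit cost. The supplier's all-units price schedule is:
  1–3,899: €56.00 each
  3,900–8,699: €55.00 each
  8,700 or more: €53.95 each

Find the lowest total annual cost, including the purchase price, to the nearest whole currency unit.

Holding cost per unit per year at price C is H = 0.25·C.
For each price level, check whether its EOQ is feasible; otherwise the best quantity at that price is the breakpoint.
EOQ at €56.00 = 456.4 (feasible in tier 1): TC = 6,910×€56.00 + (6,910/456.4)×211 + (456.4/2)×0.25×€56.00 = €393,349.39.
EOQ at €55.00 = 460.5 < 3900, so use break Q=3900: TC = 6,910×€55.00 + (6,910/3900.0)×211 + (3900.0/2)×0.25×€55.00 = €407,236.35.
EOQ at €53.95 = 465.0 < 8700, so use break Q=8700: TC = 6,910×€53.95 + (6,910/8700.0)×211 + (8700.0/2)×0.25×€53.95 = €431,632.71.
Lowest total cost among the candidates is at Q = 456.4.

TC* ≈ €393,349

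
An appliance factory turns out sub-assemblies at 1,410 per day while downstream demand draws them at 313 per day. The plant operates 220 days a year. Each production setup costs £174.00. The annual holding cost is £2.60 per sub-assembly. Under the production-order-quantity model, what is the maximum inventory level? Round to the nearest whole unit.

Annual demand D = 313 × 220 = 68,860.
Production build-up factor (1 − d/p) = 1 − 313/1,410 = 0.7780.
Q* = √(2DS / (H(1 − d/p))) = √(2 × 68,860 × 174 / (2.6 × 0.7780)).
= √(23,963,280 / 2.0228) ≈ 3441.856.
Maximum inventory = Q*(1 − d/p) = 3441.856 × 0.7780 ≈ 2677.813.

I_max ≈ 2,678 sub-assemblies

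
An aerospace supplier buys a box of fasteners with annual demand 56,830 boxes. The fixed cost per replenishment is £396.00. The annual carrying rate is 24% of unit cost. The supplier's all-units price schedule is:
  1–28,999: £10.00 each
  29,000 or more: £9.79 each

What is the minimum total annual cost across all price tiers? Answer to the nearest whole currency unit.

TC* ≈ £578,693

Holding cost per unit per year at price C is H = 0.24·C.
Evaluate total cost at each tier's feasible EOQ or, if the EOQ is below the tier, at the tier's minimum quantity.
EOQ at £10.00 = 4330.6 (feasible in tier 1): TC = 56,830×£10.00 + (56,830/4330.6)×396 + (4330.6/2)×0.24×£10.00 = £578,693.39.
EOQ at £9.79 = 4376.8 < 29000, so use break Q=29000: TC = 56,830×£9.79 + (56,830/29000.0)×396 + (29000.0/2)×0.24×£9.79 = £591,210.92.
Lowest total cost among the candidates is at Q = 4330.6.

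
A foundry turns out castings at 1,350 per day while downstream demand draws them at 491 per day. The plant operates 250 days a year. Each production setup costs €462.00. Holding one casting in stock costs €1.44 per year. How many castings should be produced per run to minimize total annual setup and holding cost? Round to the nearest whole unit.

Annual demand D = 491 × 250 = 122,750.
Production build-up factor (1 − d/p) = 1 − 491/1,350 = 0.6363.
Q* = √(2DS / (H(1 − d/p))) = √(2 × 122,750 × 462 / (1.44 × 0.6363)).
= √(113,421,000 / 0.9163) ≈ 11125.916.

Q* ≈ 11,126 castings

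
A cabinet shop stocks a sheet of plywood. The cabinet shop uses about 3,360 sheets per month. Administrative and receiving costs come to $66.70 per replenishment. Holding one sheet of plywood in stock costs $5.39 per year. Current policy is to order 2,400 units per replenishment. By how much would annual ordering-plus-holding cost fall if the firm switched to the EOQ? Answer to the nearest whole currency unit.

Annual demand D = 3,360 × 12 = 40,320.
EOQ = √(2DS/H) = √(2 × 40,320 × 66.7 / 5.39) ≈ 998.95.
Cost at Q* = (D/Q*)S + (Q*/2)H = √(2DSH) ≈ $5,384.34.
Cost at Q = 2,400: (40,320/2,400)×66.7 + (2,400/2)×5.39 = $1,120.56 + $6,468.00 = $7,588.56.
Excess = $7,588.56 − $5,384.34 = $2,204.22.

Extra cost ≈ $2,204 per year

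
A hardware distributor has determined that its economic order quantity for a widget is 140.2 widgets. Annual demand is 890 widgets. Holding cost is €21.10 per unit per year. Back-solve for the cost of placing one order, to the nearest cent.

The basic EOQ model gives Q* = √(2DS/H); rearrange for the unknown.
From Q* = √(2DS/H): S = Q*²H / (2D) = 140.2² × 21.1 / (2 × 890) = 233.0014.

S ≈ €233.00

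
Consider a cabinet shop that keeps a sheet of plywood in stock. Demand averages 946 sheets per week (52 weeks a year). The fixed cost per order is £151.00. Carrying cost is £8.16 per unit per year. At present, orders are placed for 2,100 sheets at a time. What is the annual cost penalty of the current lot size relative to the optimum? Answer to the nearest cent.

Annual demand D = 946 × 52 = 49,192.
EOQ = √(2DS/H) = √(2 × 49,192 × 151 / 8.16) ≈ 1349.29.
Cost at Q* = (D/Q*)S + (Q*/2)H = √(2DSH) ≈ £11,010.21.
Cost at Q = 2,100: (49,192/2,100)×151 + (2,100/2)×8.16 = £3,537.14 + £8,568.00 = £12,105.14.
Excess = £12,105.14 − £11,010.21 = £1,094.92.

Extra cost ≈ £1,094.92 per year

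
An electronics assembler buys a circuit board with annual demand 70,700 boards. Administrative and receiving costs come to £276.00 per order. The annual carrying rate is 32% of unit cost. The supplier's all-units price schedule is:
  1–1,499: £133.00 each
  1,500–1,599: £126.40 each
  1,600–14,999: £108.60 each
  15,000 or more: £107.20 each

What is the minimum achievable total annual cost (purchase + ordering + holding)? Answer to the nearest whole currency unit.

Holding cost per unit per year at price C is H = 0.32·C.
Evaluate total cost at each tier's feasible EOQ or, if the EOQ is below the tier, at the tier's minimum quantity.
EOQ at £133.00 = 957.6 (feasible in tier 1): TC = 70,700×£133.00 + (70,700/957.6)×276 + (957.6/2)×0.32×£133.00 = £9,443,854.92.
EOQ at £126.40 = 982.3 < 1500, so use break Q=1500: TC = 70,700×£126.40 + (70,700/1500.0)×276 + (1500.0/2)×0.32×£126.40 = £8,979,824.80.
EOQ at £108.60 = 1059.7 < 1600, so use break Q=1600: TC = 70,700×£108.60 + (70,700/1600.0)×276 + (1600.0/2)×0.32×£108.60 = £7,718,017.35.
EOQ at £107.20 = 1066.6 < 15000, so use break Q=15000: TC = 70,700×£107.20 + (70,700/15000.0)×276 + (15000.0/2)×0.32×£107.20 = £7,837,620.88.
Lowest total cost among the candidates is at Q = 1600.0.

TC* ≈ £7,718,017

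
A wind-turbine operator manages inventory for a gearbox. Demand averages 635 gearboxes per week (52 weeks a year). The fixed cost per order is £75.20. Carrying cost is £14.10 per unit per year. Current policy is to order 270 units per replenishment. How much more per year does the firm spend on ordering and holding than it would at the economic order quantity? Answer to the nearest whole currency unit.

Extra cost ≈ £2,732 per year

Annual demand D = 635 × 52 = 33,020.
EOQ = √(2DS/H) = √(2 × 33,020 × 75.2 / 14.1) ≈ 593.48.
Cost at Q* = (D/Q*)S + (Q*/2)H = √(2DSH) ≈ £8,368.01.
Cost at Q = 270: (33,020/270)×75.2 + (270/2)×14.1 = £9,196.68 + £1,903.50 = £11,100.18.
Excess = £11,100.18 − £8,368.01 = £2,732.17.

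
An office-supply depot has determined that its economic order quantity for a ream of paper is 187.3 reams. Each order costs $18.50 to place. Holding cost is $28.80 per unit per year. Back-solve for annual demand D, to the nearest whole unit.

The basic EOQ model gives Q* = √(2DS/H); rearrange for the unknown.
From Q* = √(2DS/H): D = Q*²H / (2S) = 187.3² × 28.8 / (2 × 18.5) = 27306.518.

D ≈ 27,307 reams per year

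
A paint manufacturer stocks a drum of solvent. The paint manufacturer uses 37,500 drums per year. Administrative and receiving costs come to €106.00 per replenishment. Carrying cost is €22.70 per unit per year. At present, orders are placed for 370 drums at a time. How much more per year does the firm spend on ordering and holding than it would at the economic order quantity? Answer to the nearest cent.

Extra cost ≈ €1,509.02 per year

EOQ = √(2DS/H) = √(2 × 37,500 × 106 / 22.7) ≈ 591.79.
Cost at Q* = (D/Q*)S + (Q*/2)H = √(2DSH) ≈ €13,433.73.
Cost at Q = 370: (37,500/370)×106 + (370/2)×22.7 = €10,743.24 + €4,199.50 = €14,942.74.
Excess = €14,942.74 − €13,433.73 = €1,509.02.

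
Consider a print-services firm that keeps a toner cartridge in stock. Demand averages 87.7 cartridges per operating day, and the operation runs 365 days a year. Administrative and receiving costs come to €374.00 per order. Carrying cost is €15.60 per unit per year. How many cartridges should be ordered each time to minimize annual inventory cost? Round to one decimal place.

Q* ≈ 1,238.9 cartridges

Annual demand D = 87.7 × 365 = 32,010.5.
EOQ = √(2DS / H) = √(2 × 32,010.5 × 374 / 15.6).
= √(23,943,854 / 15.6) = √1,534,862.4359 ≈ 1238.896.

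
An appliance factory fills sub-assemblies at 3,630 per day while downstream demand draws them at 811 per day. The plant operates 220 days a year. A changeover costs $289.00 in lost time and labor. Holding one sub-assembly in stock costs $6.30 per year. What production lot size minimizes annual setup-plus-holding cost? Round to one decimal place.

Q* ≈ 4,591.1 sub-assemblies

Annual demand D = 811 × 220 = 178,420.
Production build-up factor (1 − d/p) = 1 − 811/3,630 = 0.7766.
Q* = √(2DS / (H(1 − d/p))) = √(2 × 178,420 × 289 / (6.3 × 0.7766)).
= √(103,126,760 / 4.8925) ≈ 4591.147.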